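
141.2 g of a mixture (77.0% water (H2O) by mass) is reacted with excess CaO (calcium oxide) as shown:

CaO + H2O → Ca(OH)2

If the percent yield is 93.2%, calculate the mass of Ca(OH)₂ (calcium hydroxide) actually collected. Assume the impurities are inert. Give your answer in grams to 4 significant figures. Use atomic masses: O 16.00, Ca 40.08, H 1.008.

Pure H2O available = 141.2 g × 0.770 = 108.72 g.
M(H2O) = 2(1.008) + 16.00 = 18.016 g/mol.
M(Ca(OH)2) = 40.08 + 2(16.00) + 2(1.008) = 74.096 g/mol.
n(H2O) = 108.72 g / 18.016 g/mol = 6.0349 mol.
From the equation the H2O:Ca(OH)2 mole ratio is 1:1, so n(Ca(OH)2) = 6.0349 × 1/1 = 6.0349 mol.
Mass of Ca(OH)2 = 6.0349 mol × 74.096 g/mol = 447.16 g.
Actual mass collected = 447.16 g × 0.932 = 416.75 g.

416.8 g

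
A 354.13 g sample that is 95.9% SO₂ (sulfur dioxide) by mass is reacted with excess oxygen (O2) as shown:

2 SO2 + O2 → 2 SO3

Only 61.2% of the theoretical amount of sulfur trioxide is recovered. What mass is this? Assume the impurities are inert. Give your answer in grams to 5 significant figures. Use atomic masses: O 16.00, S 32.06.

Pure SO2 available = 354.13 g × 0.959 = 339.611 g.
M(SO2) = 32.06 + 2(16.00) = 64.06 g/mol.
M(SO3) = 32.06 + 3(16.00) = 80.06 g/mol.
n(SO2) = 339.611 g / 64.06 g/mol = 5.30145 mol.
From the equation the SO2:SO3 mole ratio is 2:2, so n(SO3) = 5.30145 × 2/2 = 5.30145 mol.
Mass of SO3 = 5.30145 mol × 80.06 g/mol = 424.434 g.
Actual mass collected = 424.434 g × 0.612 = 259.753 g.

259.75 g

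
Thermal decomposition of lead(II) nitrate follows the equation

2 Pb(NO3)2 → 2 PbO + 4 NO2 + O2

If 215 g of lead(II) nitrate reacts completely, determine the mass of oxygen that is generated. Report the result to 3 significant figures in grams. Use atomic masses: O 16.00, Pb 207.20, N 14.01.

10.4 g

M(Pb(NO3)2) = 207.20 + 2(14.01) + 6(16.00) = 331.22 g/mol.
M(O2) = 2(16.00) = 32.00 g/mol.
n(Pb(NO3)2) = 215.0 g / 331.22 g/mol = 0.6491 mol.
From the equation the Pb(NO3)2:O2 mole ratio is 2:1, so n(O2) = 0.6491 × 1/2 = 0.3246 mol.
Mass of O2 = 0.3246 mol × 32.00 g/mol = 10.39 g.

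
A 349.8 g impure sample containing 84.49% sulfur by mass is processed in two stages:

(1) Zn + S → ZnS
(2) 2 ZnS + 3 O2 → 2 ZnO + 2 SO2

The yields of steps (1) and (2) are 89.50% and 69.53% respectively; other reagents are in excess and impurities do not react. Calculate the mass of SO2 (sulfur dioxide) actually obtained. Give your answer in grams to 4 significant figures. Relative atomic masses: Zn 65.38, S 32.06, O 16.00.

Pure S = 349.8 × 0.8449 = 295.55 g.
M(S) = 32.06 g/mol.
M(SO2) = 32.06 + 2(16.00) = 64.06 g/mol.
n(S) = 295.55 / 32.06 = 9.2185 mol.
Step 1 (S:ZnS = 1:1): theoretical n(ZnS) = 9.2185 mol; at 89.50% yield, n(ZnS) = 8.2506 mol.
Step 2 (ZnS:SO2 = 2:2): theoretical n(SO2) = 8.2506 mol, so theoretical mass = 8.2506 × 64.06 = 528.53 g.
At 69.53% yield, actual mass of SO2 = 528.53 × 0.6953 = 367.49 g.

367.5 g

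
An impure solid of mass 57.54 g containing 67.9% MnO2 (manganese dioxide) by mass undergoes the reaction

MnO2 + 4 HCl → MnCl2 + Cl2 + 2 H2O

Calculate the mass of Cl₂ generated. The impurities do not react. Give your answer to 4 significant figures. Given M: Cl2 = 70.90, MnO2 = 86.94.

31.86 g

Mass of pure MnO2 = 57.54 g × 0.679 = 39.070 g.
n(MnO2) = 39.070 g / 86.94 g/mol = 0.44939 mol.
From the equation the MnO2:Cl2 mole ratio is 1:1, so n(Cl2) = 0.44939 × 1/1 = 0.44939 mol.
Mass of Cl2 = 0.44939 mol × 70.90 g/mol = 31.862 g.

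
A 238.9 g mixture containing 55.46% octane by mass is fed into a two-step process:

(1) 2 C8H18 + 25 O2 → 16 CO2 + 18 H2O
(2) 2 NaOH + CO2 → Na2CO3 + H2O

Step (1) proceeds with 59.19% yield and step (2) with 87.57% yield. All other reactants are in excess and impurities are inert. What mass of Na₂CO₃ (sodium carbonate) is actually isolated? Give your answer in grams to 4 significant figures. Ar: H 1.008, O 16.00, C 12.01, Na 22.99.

509.8 g

Pure C8H18 = 238.9 × 0.5546 = 132.49 g.
M(C8H18) = 8(12.01) + 18(1.008) = 114.224 g/mol.
M(Na2CO3) = 2(22.99) + 12.01 + 3(16.00) = 105.99 g/mol.
n(C8H18) = 132.49 / 114.224 = 1.1599 mol.
Step 1 (C8H18:CO2 = 2:16): theoretical n(CO2) = 9.2796 mol; at 59.19% yield, n(CO2) = 5.4926 mol.
Step 2 (CO2:Na2CO3 = 1:1): theoretical n(Na2CO3) = 5.4926 mol, so theoretical mass = 5.4926 × 105.99 = 582.16 g.
At 87.57% yield, actual mass of Na2CO3 = 582.16 × 0.8757 = 509.80 g.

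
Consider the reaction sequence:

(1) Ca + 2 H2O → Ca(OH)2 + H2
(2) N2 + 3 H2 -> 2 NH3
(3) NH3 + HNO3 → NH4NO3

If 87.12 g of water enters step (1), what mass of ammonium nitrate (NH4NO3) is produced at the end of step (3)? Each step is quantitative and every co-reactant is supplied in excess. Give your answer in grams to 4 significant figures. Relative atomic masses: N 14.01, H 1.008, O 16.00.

M(H2O) = 2(1.008) + 16.00 = 18.016 g/mol.
M(NH4NO3) = 2(14.01) + 4(1.008) + 3(16.00) = 80.052 g/mol.
n(H2O) = 87.12 / 18.016 = 4.8357 mol.
Reaction (1): H2O→H2 ratio 2:1 ⇒ n(H2) = 2.4179 mol.
Reaction (2): H2→NH3 ratio 3:2 ⇒ n(NH3) = 1.6119 mol.
Reaction (3): NH3→NH4NO3 ratio 1:1 ⇒ n(NH4NO3) = 1.6119 mol.
Mass of NH4NO3 = 1.6119 × 80.052 = 129.04 g.

129.0 g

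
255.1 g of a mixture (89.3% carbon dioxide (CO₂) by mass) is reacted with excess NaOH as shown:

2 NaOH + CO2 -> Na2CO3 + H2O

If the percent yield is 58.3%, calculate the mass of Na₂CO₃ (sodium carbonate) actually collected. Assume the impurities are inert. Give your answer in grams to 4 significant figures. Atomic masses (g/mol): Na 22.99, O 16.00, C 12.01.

319.8 g

Pure CO2 available = 255.1 g × 0.893 = 227.80 g.
M(CO2) = 12.01 + 2(16.00) = 44.01 g/mol.
M(Na2CO3) = 2(22.99) + 12.01 + 3(16.00) = 105.99 g/mol.
n(CO2) = 227.80 g / 44.01 g/mol = 5.1762 mol.
From the equation the CO2:Na2CO3 mole ratio is 1:1, so n(Na2CO3) = 5.1762 × 1/1 = 5.1762 mol.
Mass of Na2CO3 = 5.1762 mol × 105.99 g/mol = 548.62 g.
Actual mass collected = 548.62 g × 0.583 = 319.85 g.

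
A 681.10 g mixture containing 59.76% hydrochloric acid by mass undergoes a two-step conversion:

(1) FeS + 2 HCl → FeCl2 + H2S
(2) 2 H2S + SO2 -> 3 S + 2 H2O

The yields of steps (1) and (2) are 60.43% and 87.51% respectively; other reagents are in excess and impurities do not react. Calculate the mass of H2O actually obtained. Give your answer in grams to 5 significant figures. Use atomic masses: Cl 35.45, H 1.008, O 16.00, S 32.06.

53.182 g

Pure HCl = 681.10 × 0.5976 = 407.025 g.
M(HCl) = 1.008 + 35.45 = 36.458 g/mol.
M(H2O) = 2(1.008) + 16.00 = 18.016 g/mol.
n(HCl) = 407.025 / 36.458 = 11.1642 mol.
Step 1 (HCl:H2S = 2:1): theoretical n(H2S) = 5.58211 mol; at 60.43% yield, n(H2S) = 3.37327 mol.
Step 2 (H2S:H2O = 2:2): theoretical n(H2O) = 3.37327 mol, so theoretical mass = 3.37327 × 18.016 = 60.7728 g.
At 87.51% yield, actual mass of H2O = 60.7728 × 0.8751 = 53.1823 g.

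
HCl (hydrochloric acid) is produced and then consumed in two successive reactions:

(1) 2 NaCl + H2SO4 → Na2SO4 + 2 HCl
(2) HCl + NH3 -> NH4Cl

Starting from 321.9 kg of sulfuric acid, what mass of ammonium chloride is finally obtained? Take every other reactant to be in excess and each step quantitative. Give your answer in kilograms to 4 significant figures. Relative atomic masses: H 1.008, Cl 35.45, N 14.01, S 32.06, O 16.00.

M(H2SO4) = 2(1.008) + 32.06 + 4(16.00) = 98.076 g/mol.
M(NH4Cl) = 14.01 + 4(1.008) + 35.45 = 53.492 g/mol.
321.9 kg = 321900 g.
n(H2SO4) = 321900 / 98.076 = 3282.1 mol.
Step 1 gives a 1:2 ratio of H2SO4 to HCl, so n(HCl) = 6564.3 mol.
In step 2 the HCl:NH4Cl ratio is 1:1, so n(NH4Cl) = 6564.3 mol.
Mass of NH4Cl = 6564.3 × 53.492 = 351140 g = 351.1 kg.

351.1 kg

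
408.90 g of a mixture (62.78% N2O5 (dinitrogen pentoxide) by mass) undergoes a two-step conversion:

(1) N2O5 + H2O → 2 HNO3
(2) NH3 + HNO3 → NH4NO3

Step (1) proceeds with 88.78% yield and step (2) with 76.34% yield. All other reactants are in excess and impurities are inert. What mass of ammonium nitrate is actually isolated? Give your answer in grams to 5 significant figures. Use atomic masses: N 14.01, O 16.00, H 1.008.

257.87 g

Pure N2O5 = 408.90 × 0.6278 = 256.707 g.
M(N2O5) = 2(14.01) + 5(16.00) = 108.02 g/mol.
M(NH4NO3) = 2(14.01) + 4(1.008) + 3(16.00) = 80.052 g/mol.
n(N2O5) = 256.707 / 108.02 = 2.37648 mol.
Step 1 (N2O5:HNO3 = 1:2): theoretical n(HNO3) = 4.75296 mol; at 88.78% yield, n(HNO3) = 4.21968 mol.
Step 2 (HNO3:NH4NO3 = 1:1): theoretical n(NH4NO3) = 4.21968 mol, so theoretical mass = 4.21968 × 80.052 = 337.794 g.
At 76.34% yield, actual mass of NH4NO3 = 337.794 × 0.7634 = 257.872 g.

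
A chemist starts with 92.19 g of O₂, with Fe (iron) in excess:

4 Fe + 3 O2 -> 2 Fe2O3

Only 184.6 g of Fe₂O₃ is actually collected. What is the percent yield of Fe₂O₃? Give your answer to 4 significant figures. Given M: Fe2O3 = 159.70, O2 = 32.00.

n(O2) = 92.190 g / 32.00 g/mol = 2.8809 mol.
From the equation the O2:Fe2O3 mole ratio is 3:2, so n(Fe2O3) = 2.8809 × 2/3 = 1.9206 mol.
Mass of Fe2O3 = 1.9206 mol × 159.70 g/mol = 306.72 g.
This is the theoretical yield. Percent yield = 184.6 g / 306.72 g × 100% = 60.184%.

60.18 %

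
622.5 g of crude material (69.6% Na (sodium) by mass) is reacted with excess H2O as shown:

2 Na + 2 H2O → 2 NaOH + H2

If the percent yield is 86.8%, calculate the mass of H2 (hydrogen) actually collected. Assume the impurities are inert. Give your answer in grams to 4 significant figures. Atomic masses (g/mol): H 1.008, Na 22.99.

Pure Na available = 622.5 g × 0.696 = 433.26 g.
M(Na) = 22.99 g/mol.
M(H2) = 2(1.008) = 2.016 g/mol.
n(Na) = 433.26 g / 22.99 g/mol = 18.846 mol.
From the equation the Na:H2 mole ratio is 2:1, so n(H2) = 18.846 × 1/2 = 9.4228 mol.
Mass of H2 = 9.4228 mol × 2.016 g/mol = 18.996 g.
Actual mass collected = 18.996 g × 0.868 = 16.489 g.

16.49 g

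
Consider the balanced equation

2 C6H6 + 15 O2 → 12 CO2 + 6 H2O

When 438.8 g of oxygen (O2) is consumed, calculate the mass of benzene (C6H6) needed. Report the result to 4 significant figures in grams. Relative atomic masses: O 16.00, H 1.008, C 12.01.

142.8 g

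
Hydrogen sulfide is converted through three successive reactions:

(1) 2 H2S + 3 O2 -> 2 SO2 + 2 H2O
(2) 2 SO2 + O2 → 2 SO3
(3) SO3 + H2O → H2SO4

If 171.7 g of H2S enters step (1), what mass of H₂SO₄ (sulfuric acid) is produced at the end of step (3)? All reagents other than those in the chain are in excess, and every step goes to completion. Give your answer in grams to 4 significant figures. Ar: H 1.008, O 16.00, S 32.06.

M(H2S) = 2(1.008) + 32.06 = 34.076 g/mol.
M(H2SO4) = 2(1.008) + 32.06 + 4(16.00) = 98.076 g/mol.
n(H2S) = 171.7 / 34.076 = 5.0387 mol.
Reaction (1): H2S→SO2 ratio 2:2 ⇒ n(SO2) = 5.0387 mol.
Reaction (2): SO2→SO3 ratio 2:2 ⇒ n(SO3) = 5.0387 mol.
Reaction (3): SO3→H2SO4 ratio 1:1 ⇒ n(H2SO4) = 5.0387 mol.
Mass of H2SO4 = 5.0387 × 98.076 = 494.18 g.

494.2 g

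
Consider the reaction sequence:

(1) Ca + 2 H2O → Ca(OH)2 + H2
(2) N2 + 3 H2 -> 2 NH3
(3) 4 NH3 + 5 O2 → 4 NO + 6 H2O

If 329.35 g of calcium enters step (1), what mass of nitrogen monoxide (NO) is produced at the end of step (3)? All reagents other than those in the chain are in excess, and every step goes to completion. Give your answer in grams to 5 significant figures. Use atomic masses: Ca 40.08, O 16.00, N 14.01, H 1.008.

164.40 g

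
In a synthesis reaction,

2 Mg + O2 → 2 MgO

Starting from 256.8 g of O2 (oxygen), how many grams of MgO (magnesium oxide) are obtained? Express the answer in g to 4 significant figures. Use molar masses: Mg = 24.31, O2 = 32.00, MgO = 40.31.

n(O2) = 256.80 g / 32.00 g/mol = 8.0250 mol.
From the equation the O2:MgO mole ratio is 1:2, so n(MgO) = 8.0250 × 2/1 = 16.050 mol.
Mass of MgO = 16.050 mol × 40.31 g/mol = 646.98 g.

647.0 g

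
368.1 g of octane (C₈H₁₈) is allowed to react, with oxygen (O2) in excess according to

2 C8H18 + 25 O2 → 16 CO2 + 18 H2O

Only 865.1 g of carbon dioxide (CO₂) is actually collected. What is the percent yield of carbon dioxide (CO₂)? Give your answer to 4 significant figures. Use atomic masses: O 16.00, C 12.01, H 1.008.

76.25 %

M(C8H18) = 8(12.01) + 18(1.008) = 114.224 g/mol.
M(CO2) = 12.01 + 2(16.00) = 44.01 g/mol.
n(C8H18) = 368.10 g / 114.224 g/mol = 3.2226 mol.
From the equation the C8H18:CO2 mole ratio is 2:16, so n(CO2) = 3.2226 × 16/2 = 25.781 mol.
Mass of CO2 = 25.781 mol × 44.01 g/mol = 1134.6 g.
This is the theoretical yield. Percent yield = 865.1 g / 1134.6 g × 100% = 76.246%.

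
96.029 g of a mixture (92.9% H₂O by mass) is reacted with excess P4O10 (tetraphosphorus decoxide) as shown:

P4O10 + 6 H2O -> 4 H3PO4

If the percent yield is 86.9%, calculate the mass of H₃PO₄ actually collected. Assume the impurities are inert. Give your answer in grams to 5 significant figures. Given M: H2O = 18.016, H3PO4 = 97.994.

Pure H2O available = 96.029 g × 0.929 = 89.2109 g.
n(H2O) = 89.2109 g / 18.016 g/mol = 4.95176 mol.
From the equation the H2O:H3PO4 mole ratio is 6:4, so n(H3PO4) = 4.95176 × 4/6 = 3.30117 mol.
Mass of H3PO4 = 3.30117 mol × 97.994 g/mol = 323.495 g.
Actual mass collected = 323.495 g × 0.869 = 281.117 g.

281.12 g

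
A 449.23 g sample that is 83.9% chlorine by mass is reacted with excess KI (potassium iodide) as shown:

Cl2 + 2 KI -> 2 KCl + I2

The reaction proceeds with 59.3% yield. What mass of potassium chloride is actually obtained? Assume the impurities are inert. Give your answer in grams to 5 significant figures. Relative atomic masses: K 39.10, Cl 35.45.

470.02 g

Pure Cl2 available = 449.23 g × 0.839 = 376.904 g.
M(Cl2) = 2(35.45) = 70.90 g/mol.
M(KCl) = 39.10 + 35.45 = 74.55 g/mol.
n(Cl2) = 376.904 g / 70.90 g/mol = 5.31599 mol.
From the equation the Cl2:KCl mole ratio is 1:2, so n(KCl) = 5.31599 × 2/1 = 10.6320 mol.
Mass of KCl = 10.6320 mol × 74.55 g/mol = 792.615 g.
Actual mass collected = 792.615 g × 0.593 = 470.021 g.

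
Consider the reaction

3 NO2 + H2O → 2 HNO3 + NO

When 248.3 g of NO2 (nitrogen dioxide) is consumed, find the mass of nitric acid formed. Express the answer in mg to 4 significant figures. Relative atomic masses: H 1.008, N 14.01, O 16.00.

226700 mg

M(NO2) = 14.01 + 2(16.00) = 46.01 g/mol.
M(HNO3) = 1.008 + 14.01 + 3(16.00) = 63.018 g/mol.
n(NO2) = 248.30 g / 46.01 g/mol = 5.3967 mol.
From the equation the NO2:HNO3 mole ratio is 3:2, so n(HNO3) = 5.3967 × 2/3 = 3.5978 mol.
Mass of HNO3 = 3.5978 mol × 63.018 g/mol = 226.72 g.
Converting to mg: 226.72 g = 226700 mg.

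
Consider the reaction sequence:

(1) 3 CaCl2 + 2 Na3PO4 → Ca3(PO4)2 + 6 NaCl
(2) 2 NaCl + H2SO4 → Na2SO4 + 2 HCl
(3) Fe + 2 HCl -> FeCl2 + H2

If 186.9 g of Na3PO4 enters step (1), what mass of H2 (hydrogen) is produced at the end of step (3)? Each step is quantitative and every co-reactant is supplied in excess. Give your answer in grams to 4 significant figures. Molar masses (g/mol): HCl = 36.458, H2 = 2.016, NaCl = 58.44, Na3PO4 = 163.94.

n(Na3PO4) = 186.9 / 163.94 = 1.1401 mol.
Reaction (1): Na3PO4→NaCl ratio 2:6 ⇒ n(NaCl) = 3.4202 mol.
Reaction (2): NaCl→HCl ratio 2:2 ⇒ n(HCl) = 3.4202 mol.
Reaction (3): HCl→H2 ratio 2:1 ⇒ n(H2) = 1.7101 mol.
Mass of H2 = 1.7101 × 2.016 = 3.4475 g.

3.448 g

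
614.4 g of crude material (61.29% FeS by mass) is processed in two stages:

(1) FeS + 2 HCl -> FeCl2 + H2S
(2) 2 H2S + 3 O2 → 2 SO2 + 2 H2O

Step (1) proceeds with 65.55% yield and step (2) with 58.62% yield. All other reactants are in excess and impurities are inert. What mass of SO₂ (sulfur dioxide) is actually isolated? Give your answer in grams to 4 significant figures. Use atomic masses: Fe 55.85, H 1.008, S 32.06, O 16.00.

Pure FeS = 614.4 × 0.6129 = 376.57 g.
M(FeS) = 55.85 + 32.06 = 87.91 g/mol.
M(SO2) = 32.06 + 2(16.00) = 64.06 g/mol.
n(FeS) = 376.57 / 87.91 = 4.2835 mol.
Step 1 (FeS:H2S = 1:1): theoretical n(H2S) = 4.2835 mol; at 65.55% yield, n(H2S) = 2.8079 mol.
Step 2 (H2S:SO2 = 2:2): theoretical n(SO2) = 2.8079 mol, so theoretical mass = 2.8079 × 64.06 = 179.87 g.
At 58.62% yield, actual mass of SO2 = 179.87 × 0.5862 = 105.44 g.

105.4 g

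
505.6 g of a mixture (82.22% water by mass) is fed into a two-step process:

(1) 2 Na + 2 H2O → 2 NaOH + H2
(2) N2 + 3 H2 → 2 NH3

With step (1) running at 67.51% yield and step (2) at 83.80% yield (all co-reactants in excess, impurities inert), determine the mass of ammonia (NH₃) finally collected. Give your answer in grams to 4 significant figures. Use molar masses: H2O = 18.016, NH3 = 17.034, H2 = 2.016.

74.12 g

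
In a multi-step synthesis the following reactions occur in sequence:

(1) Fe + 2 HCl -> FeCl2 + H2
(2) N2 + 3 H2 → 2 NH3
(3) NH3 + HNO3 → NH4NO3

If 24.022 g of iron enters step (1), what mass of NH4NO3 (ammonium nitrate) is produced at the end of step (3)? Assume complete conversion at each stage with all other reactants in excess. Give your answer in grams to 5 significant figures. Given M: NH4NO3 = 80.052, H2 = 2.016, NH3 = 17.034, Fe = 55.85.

n(Fe) = 24.022 / 55.85 = 0.430116 mol.
Reaction (1): Fe→H2 ratio 1:1 ⇒ n(H2) = 0.430116 mol.
Reaction (2): H2→NH3 ratio 3:2 ⇒ n(NH3) = 0.286744 mol.
Reaction (3): NH3→NH4NO3 ratio 1:1 ⇒ n(NH4NO3) = 0.286744 mol.
Mass of NH4NO3 = 0.286744 × 80.052 = 22.9545 g.

22.954 g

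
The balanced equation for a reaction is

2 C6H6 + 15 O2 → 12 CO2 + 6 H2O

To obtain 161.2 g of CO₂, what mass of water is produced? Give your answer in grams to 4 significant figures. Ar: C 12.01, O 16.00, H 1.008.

M(CO2) = 12.01 + 2(16.00) = 44.01 g/mol.
M(H2O) = 2(1.008) + 16.00 = 18.016 g/mol.
n(CO2) = 161.20 g / 44.01 g/mol = 3.6628 mol.
From the equation the CO2:H2O mole ratio is 12:6, so n(H2O) = 3.6628 × 6/12 = 1.8314 mol.
Mass of H2O = 1.8314 mol × 18.016 g/mol = 32.995 g.

32.99 g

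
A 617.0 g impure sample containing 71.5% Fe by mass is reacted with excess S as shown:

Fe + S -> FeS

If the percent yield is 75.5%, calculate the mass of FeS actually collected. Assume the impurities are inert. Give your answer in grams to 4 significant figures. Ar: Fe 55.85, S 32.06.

Pure Fe available = 617.0 g × 0.715 = 441.15 g.
M(Fe) = 55.85 g/mol.
M(FeS) = 55.85 + 32.06 = 87.91 g/mol.
n(Fe) = 441.15 g / 55.85 g/mol = 7.8989 mol.
From the equation the Fe:FeS mole ratio is 1:1, so n(FeS) = 7.8989 × 1/1 = 7.8989 mol.
Mass of FeS = 7.8989 mol × 87.91 g/mol = 694.39 g.
Actual mass collected = 694.39 g × 0.755 = 524.27 g.

524.3 g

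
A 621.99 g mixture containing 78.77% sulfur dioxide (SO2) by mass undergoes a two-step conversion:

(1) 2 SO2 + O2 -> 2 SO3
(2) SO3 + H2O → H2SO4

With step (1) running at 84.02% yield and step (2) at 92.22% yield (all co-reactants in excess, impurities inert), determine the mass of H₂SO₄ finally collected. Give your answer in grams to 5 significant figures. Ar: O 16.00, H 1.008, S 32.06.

Pure SO2 = 621.99 × 0.7877 = 489.942 g.
M(SO2) = 32.06 + 2(16.00) = 64.06 g/mol.
M(H2SO4) = 2(1.008) + 32.06 + 4(16.00) = 98.076 g/mol.
n(SO2) = 489.942 / 64.06 = 7.64817 mol.
Step 1 (SO2:SO3 = 2:2): theoretical n(SO3) = 7.64817 mol; at 84.02% yield, n(SO3) = 6.42599 mol.
Step 2 (SO3:H2SO4 = 1:1): theoretical n(H2SO4) = 6.42599 mol, so theoretical mass = 6.42599 × 98.076 = 630.235 g.
At 92.22% yield, actual mass of H2SO4 = 630.235 × 0.9222 = 581.203 g.

581.20 g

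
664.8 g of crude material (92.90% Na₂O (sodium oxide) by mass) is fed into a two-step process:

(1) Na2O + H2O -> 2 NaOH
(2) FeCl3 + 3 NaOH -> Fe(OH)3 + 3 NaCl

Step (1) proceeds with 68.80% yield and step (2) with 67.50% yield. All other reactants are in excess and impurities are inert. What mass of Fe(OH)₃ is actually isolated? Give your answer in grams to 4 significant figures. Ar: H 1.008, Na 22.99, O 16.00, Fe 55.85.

Pure Na2O = 664.8 × 0.9290 = 617.60 g.
M(Na2O) = 2(22.99) + 16.00 = 61.98 g/mol.
M(Fe(OH)3) = 55.85 + 3(16.00) + 3(1.008) = 106.874 g/mol.
n(Na2O) = 617.60 / 61.98 = 9.9645 mol.
Step 1 (Na2O:NaOH = 1:2): theoretical n(NaOH) = 19.929 mol; at 68.80% yield, n(NaOH) = 13.711 mol.
Step 2 (NaOH:Fe(OH)3 = 3:1): theoretical n(Fe(OH)3) = 4.5704 mol, so theoretical mass = 4.5704 × 106.874 = 488.45 g.
At 67.50% yield, actual mass of Fe(OH)3 = 488.45 × 0.6750 = 329.71 g.

329.7 g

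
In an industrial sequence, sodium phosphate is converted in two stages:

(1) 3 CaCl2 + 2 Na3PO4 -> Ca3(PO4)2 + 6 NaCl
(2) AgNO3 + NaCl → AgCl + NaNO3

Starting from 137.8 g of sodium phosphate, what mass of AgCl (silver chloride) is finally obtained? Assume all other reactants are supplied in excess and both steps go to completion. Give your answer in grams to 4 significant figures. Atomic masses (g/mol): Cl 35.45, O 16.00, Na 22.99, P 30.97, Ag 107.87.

361.4 g

M(Na3PO4) = 3(22.99) + 30.97 + 4(16.00) = 163.94 g/mol.
M(AgCl) = 107.87 + 35.45 = 143.32 g/mol.
n(Na3PO4) = 137.80 / 163.94 = 0.84055 mol.
Step 1 gives a 2:6 ratio of Na3PO4 to NaCl, so n(NaCl) = 2.5217 mol.
In step 2 the NaCl:AgCl ratio is 1:1, so n(AgCl) = 2.5217 mol.
Mass of AgCl = 2.5217 × 143.32 = 361.40 g.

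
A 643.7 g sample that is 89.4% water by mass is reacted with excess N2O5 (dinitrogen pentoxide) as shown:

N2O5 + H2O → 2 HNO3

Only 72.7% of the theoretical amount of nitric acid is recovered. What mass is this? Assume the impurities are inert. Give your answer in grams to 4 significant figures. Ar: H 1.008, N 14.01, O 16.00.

Pure H2O available = 643.7 g × 0.894 = 575.47 g.
M(H2O) = 2(1.008) + 16.00 = 18.016 g/mol.
M(HNO3) = 1.008 + 14.01 + 3(16.00) = 63.018 g/mol.
n(H2O) = 575.47 g / 18.016 g/mol = 31.942 mol.
From the equation the H2O:HNO3 mole ratio is 1:2, so n(HNO3) = 31.942 × 2/1 = 63.884 mol.
Mass of HNO3 = 63.884 mol × 63.018 g/mol = 4025.8 g.
Actual mass collected = 4025.8 g × 0.727 = 2926.8 g.

2927 g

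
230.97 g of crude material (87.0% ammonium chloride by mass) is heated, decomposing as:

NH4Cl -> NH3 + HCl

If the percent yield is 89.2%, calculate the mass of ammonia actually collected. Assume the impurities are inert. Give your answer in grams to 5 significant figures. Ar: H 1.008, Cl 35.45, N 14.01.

57.078 g

Pure NH4Cl available = 230.97 g × 0.870 = 200.944 g.
M(NH4Cl) = 14.01 + 4(1.008) + 35.45 = 53.492 g/mol.
M(NH3) = 14.01 + 3(1.008) = 17.034 g/mol.
n(NH4Cl) = 200.944 g / 53.492 g/mol = 3.75652 mol.
From the equation the NH4Cl:NH3 mole ratio is 1:1, so n(NH3) = 3.75652 × 1/1 = 3.75652 mol.
Mass of NH3 = 3.75652 mol × 17.034 g/mol = 63.9886 g.
Actual mass collected = 63.9886 g × 0.892 = 57.0778 g.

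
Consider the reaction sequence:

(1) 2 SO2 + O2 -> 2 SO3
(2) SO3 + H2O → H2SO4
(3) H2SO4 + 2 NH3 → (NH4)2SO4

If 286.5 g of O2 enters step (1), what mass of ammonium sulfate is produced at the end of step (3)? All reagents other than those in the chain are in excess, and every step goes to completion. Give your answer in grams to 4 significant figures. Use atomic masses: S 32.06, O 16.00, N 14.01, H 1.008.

M(O2) = 2(16.00) = 32.00 g/mol.
M((NH4)2SO4) = 2(14.01) + 8(1.008) + 32.06 + 4(16.00) = 132.144 g/mol.
n(O2) = 286.5 / 32.00 = 8.9531 mol.
Reaction (1): O2→SO3 ratio 1:2 ⇒ n(SO3) = 17.906 mol.
Reaction (2): SO3→H2SO4 ratio 1:1 ⇒ n(H2SO4) = 17.906 mol.
Reaction (3): H2SO4→(NH4)2SO4 ratio 1:1 ⇒ n((NH4)2SO4) = 17.906 mol.
Mass of (NH4)2SO4 = 17.906 × 132.144 = 2366.2 g.

2366 g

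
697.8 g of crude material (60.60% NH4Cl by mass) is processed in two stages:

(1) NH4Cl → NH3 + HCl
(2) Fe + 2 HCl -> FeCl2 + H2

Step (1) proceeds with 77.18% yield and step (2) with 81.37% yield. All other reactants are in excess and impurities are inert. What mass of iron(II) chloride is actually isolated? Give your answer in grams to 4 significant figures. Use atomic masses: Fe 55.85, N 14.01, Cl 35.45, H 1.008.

314.6 g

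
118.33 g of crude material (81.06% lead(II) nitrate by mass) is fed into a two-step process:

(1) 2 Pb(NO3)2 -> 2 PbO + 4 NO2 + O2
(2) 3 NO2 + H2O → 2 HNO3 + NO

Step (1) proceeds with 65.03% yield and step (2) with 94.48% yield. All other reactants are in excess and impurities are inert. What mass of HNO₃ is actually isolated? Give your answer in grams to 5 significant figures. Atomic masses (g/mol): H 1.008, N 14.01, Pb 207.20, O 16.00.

Pure Pb(NO3)2 = 118.33 × 0.8106 = 95.9183 g.
M(Pb(NO3)2) = 207.20 + 2(14.01) + 6(16.00) = 331.22 g/mol.
M(HNO3) = 1.008 + 14.01 + 3(16.00) = 63.018 g/mol.
n(Pb(NO3)2) = 95.9183 / 331.22 = 0.289591 mol.
Step 1 (Pb(NO3)2:NO2 = 2:4): theoretical n(NO2) = 0.579182 mol; at 65.03% yield, n(NO2) = 0.376642 mol.
Step 2 (NO2:HNO3 = 3:2): theoretical n(HNO3) = 0.251095 mol, so theoretical mass = 0.251095 × 63.018 = 15.8235 g.
At 94.48% yield, actual mass of HNO3 = 15.8235 × 0.9448 = 14.9500 g.

14.950 g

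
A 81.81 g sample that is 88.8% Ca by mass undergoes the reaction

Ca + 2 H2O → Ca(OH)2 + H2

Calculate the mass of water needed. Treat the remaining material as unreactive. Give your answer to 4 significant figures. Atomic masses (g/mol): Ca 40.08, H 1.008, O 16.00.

65.31 g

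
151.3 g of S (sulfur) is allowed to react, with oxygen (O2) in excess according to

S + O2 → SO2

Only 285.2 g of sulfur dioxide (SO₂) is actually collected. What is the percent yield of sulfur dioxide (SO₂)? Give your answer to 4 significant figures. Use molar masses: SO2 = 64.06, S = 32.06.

94.34 %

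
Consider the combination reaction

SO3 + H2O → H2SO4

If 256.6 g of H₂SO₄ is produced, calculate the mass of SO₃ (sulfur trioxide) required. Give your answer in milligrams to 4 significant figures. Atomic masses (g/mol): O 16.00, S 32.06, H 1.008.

209500 mg

M(H2SO4) = 2(1.008) + 32.06 + 4(16.00) = 98.076 g/mol.
M(SO3) = 32.06 + 3(16.00) = 80.06 g/mol.
n(H2SO4) = 256.60 g / 98.076 g/mol = 2.6163 mol.
From the equation the H2SO4:SO3 mole ratio is 1:1, so n(SO3) = 2.6163 × 1/1 = 2.6163 mol.
Mass of SO3 = 2.6163 mol × 80.06 g/mol = 209.46 g.
Converting to mg: 209.46 g = 209500 mg.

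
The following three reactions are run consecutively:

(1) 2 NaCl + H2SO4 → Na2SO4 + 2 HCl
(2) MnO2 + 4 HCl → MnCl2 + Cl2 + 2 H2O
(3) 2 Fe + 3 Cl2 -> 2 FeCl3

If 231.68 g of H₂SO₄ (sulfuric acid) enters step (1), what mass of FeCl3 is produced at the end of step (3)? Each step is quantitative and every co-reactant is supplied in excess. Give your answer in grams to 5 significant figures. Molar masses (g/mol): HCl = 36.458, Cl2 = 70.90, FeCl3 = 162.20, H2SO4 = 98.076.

127.72 g

n(H2SO4) = 231.68 / 98.076 = 2.36225 mol.
Reaction (1): H2SO4→HCl ratio 1:2 ⇒ n(HCl) = 4.72450 mol.
Reaction (2): HCl→Cl2 ratio 4:1 ⇒ n(Cl2) = 1.18112 mol.
Reaction (3): Cl2→FeCl3 ratio 3:2 ⇒ n(FeCl3) = 0.787417 mol.
Mass of FeCl3 = 0.787417 × 162.20 = 127.719 g.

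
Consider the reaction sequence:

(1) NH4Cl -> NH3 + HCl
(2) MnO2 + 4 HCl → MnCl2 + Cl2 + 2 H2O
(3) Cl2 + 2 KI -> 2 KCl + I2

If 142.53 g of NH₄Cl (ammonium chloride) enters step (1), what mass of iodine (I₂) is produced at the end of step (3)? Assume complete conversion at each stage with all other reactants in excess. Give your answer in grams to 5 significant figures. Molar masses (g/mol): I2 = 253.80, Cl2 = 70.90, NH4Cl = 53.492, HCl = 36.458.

169.06 g

n(NH4Cl) = 142.53 / 53.492 = 2.66451 mol.
Reaction (1): NH4Cl→HCl ratio 1:1 ⇒ n(HCl) = 2.66451 mol.
Reaction (2): HCl→Cl2 ratio 4:1 ⇒ n(Cl2) = 0.666128 mol.
Reaction (3): Cl2→I2 ratio 1:1 ⇒ n(I2) = 0.666128 mol.
Mass of I2 = 0.666128 × 253.80 = 169.063 g.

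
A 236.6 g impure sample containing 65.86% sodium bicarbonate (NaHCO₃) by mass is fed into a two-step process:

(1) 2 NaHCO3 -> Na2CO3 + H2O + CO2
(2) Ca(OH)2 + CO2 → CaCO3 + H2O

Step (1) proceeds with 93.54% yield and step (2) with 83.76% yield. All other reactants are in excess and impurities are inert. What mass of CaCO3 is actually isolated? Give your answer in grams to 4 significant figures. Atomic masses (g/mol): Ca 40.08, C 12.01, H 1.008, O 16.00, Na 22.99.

Pure NaHCO3 = 236.6 × 0.6586 = 155.82 g.
M(NaHCO3) = 22.99 + 1.008 + 12.01 + 3(16.00) = 84.008 g/mol.
M(CaCO3) = 40.08 + 12.01 + 3(16.00) = 100.09 g/mol.
n(NaHCO3) = 155.82 / 84.008 = 1.8549 mol.
Step 1 (NaHCO3:CO2 = 2:1): theoretical n(CO2) = 0.92744 mol; at 93.54% yield, n(CO2) = 0.86753 mol.
Step 2 (CO2:CaCO3 = 1:1): theoretical n(CaCO3) = 0.86753 mol, so theoretical mass = 0.86753 × 100.09 = 86.831 g.
At 83.76% yield, actual mass of CaCO3 = 86.831 × 0.8376 = 72.729 g.

72.73 g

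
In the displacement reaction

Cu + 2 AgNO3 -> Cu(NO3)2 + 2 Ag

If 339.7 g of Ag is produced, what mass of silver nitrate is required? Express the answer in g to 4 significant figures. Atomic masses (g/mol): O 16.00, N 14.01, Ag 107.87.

535.0 g

M(Ag) = 107.87 g/mol.
M(AgNO3) = 107.87 + 14.01 + 3(16.00) = 169.88 g/mol.
n(Ag) = 339.70 g / 107.87 g/mol = 3.1492 mol.
From the equation the Ag:AgNO3 mole ratio is 2:2, so n(AgNO3) = 3.1492 × 2/2 = 3.1492 mol.
Mass of AgNO3 = 3.1492 mol × 169.88 g/mol = 534.98 g.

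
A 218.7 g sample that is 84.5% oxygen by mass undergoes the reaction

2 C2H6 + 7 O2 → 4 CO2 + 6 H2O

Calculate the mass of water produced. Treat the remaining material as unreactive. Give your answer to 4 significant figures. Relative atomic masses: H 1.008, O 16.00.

Mass of pure O2 = 218.7 g × 0.845 = 184.80 g.
M(O2) = 2(16.00) = 32.00 g/mol.
M(H2O) = 2(1.008) + 16.00 = 18.016 g/mol.
n(O2) = 184.80 g / 32.00 g/mol = 5.7750 mol.
From the equation the O2:H2O mole ratio is 7:6, so n(H2O) = 5.7750 × 6/7 = 4.9500 mol.
Mass of H2O = 4.9500 mol × 18.016 g/mol = 89.180 g.

89.18 g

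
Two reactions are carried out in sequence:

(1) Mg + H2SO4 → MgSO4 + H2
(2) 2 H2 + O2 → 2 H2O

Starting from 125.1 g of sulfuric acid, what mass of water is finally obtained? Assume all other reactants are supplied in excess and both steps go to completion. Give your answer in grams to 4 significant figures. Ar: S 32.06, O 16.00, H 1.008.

22.98 g

M(H2SO4) = 2(1.008) + 32.06 + 4(16.00) = 98.076 g/mol.
M(H2O) = 2(1.008) + 16.00 = 18.016 g/mol.
n(H2SO4) = 125.10 / 98.076 = 1.2755 mol.
Step 1 gives a 1:1 ratio of H2SO4 to H2, so n(H2) = 1.2755 mol.
In step 2 the H2:H2O ratio is 2:2, so n(H2O) = 1.2755 mol.
Mass of H2O = 1.2755 × 18.016 = 22.980 g.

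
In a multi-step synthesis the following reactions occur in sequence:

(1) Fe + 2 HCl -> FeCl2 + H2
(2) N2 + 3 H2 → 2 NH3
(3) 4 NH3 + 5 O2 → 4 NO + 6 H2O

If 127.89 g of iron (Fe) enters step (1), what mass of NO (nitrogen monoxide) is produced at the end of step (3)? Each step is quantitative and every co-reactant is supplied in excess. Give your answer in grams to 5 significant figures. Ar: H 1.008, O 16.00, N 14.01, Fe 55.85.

M(Fe) = 55.85 g/mol.
M(NO) = 14.01 + 16.00 = 30.01 g/mol.
n(Fe) = 127.89 / 55.85 = 2.28988 mol.
Reaction (1): Fe→H2 ratio 1:1 ⇒ n(H2) = 2.28988 mol.
Reaction (2): H2→NH3 ratio 3:2 ⇒ n(NH3) = 1.52659 mol.
Reaction (3): NH3→NO ratio 4:4 ⇒ n(NO) = 1.52659 mol.
Mass of NO = 1.52659 × 30.01 = 45.8129 g.

45.813 g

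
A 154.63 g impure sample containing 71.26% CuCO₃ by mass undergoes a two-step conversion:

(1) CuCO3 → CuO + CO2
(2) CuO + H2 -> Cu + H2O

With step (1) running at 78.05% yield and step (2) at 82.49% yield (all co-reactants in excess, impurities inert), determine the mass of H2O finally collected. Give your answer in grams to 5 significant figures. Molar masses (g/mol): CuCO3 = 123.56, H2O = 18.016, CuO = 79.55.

Pure CuCO3 = 154.63 × 0.7126 = 110.189 g.
n(CuCO3) = 110.189 / 123.56 = 0.891788 mol.
Step 1 (CuCO3:CuO = 1:1): theoretical n(CuO) = 0.891788 mol; at 78.05% yield, n(CuO) = 0.696041 mol.
Step 2 (CuO:H2O = 1:1): theoretical n(H2O) = 0.696041 mol, so theoretical mass = 0.696041 × 18.016 = 12.5399 g.
At 82.49% yield, actual mass of H2O = 12.5399 × 0.8249 = 10.3441 g.

10.344 g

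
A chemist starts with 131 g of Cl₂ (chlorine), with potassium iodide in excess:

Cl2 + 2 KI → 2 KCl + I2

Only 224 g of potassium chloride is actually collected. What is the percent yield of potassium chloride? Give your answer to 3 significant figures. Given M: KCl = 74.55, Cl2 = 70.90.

n(Cl2) = 131.0 g / 70.90 g/mol = 1.848 mol.
From the equation the Cl2:KCl mole ratio is 1:2, so n(KCl) = 1.848 × 2/1 = 3.695 mol.
Mass of KCl = 3.695 mol × 74.55 g/mol = 275.5 g.
This is the theoretical yield. Percent yield = 224 g / 275.5 g × 100% = 81.31%.

81.3 %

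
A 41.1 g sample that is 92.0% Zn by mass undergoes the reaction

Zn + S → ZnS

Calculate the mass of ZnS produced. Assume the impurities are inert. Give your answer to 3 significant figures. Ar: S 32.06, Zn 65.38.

Mass of pure Zn = 41.1 g × 0.920 = 37.81 g.
M(Zn) = 65.38 g/mol.
M(ZnS) = 65.38 + 32.06 = 97.44 g/mol.
n(Zn) = 37.81 g / 65.38 g/mol = 0.5783 mol.
From the equation the Zn:ZnS mole ratio is 1:1, so n(ZnS) = 0.5783 × 1/1 = 0.5783 mol.
Mass of ZnS = 0.5783 mol × 97.44 g/mol = 56.35 g.

56.4 g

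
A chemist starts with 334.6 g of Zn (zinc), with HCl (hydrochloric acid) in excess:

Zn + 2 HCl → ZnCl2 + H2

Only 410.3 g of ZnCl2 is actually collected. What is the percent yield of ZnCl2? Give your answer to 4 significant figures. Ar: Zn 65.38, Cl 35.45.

M(Zn) = 65.38 g/mol.
M(ZnCl2) = 65.38 + 2(35.45) = 136.28 g/mol.
n(Zn) = 334.60 g / 65.38 g/mol = 5.1178 mol.
From the equation the Zn:ZnCl2 mole ratio is 1:1, so n(ZnCl2) = 5.1178 × 1/1 = 5.1178 mol.
Mass of ZnCl2 = 5.1178 mol × 136.28 g/mol = 697.45 g.
This is the theoretical yield. Percent yield = 410.3 g / 697.45 g × 100% = 58.829%.

58.83 %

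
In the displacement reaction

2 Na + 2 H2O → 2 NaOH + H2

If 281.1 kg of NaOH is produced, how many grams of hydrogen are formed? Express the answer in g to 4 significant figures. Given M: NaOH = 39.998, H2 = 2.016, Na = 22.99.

7084 g

Convert: 281.1 kg = 281100 g.
n(NaOH) = 281100 g / 39.998 g/mol = 7027.9 mol.
From the equation the NaOH:H2 mole ratio is 2:1, so n(H2) = 7027.9 × 1/2 = 3513.9 mol.
Mass of H2 = 3513.9 mol × 2.016 g/mol = 7084.1 g.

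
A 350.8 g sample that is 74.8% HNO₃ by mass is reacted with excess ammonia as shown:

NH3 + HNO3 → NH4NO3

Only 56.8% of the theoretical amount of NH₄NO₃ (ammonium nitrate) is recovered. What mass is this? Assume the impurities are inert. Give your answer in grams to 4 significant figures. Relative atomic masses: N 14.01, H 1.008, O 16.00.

189.3 g

Pure HNO3 available = 350.8 g × 0.748 = 262.40 g.
M(HNO3) = 1.008 + 14.01 + 3(16.00) = 63.018 g/mol.
M(NH4NO3) = 2(14.01) + 4(1.008) + 3(16.00) = 80.052 g/mol.
n(HNO3) = 262.40 g / 63.018 g/mol = 4.1639 mol.
From the equation the HNO3:NH4NO3 mole ratio is 1:1, so n(NH4NO3) = 4.1639 × 1/1 = 4.1639 mol.
Mass of NH4NO3 = 4.1639 mol × 80.052 g/mol = 333.33 g.
Actual mass collected = 333.33 g × 0.568 = 189.33 g.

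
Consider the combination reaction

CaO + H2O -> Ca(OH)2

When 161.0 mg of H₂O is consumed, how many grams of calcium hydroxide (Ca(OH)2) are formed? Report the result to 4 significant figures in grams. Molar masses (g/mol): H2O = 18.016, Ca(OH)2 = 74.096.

0.6622 g

Convert: 161.0 mg = 0.16100 g.
n(H2O) = 0.16100 g / 18.016 g/mol = 0.0089365 mol.
From the equation the H2O:Ca(OH)2 mole ratio is 1:1, so n(Ca(OH)2) = 0.0089365 × 1/1 = 0.0089365 mol.
Mass of Ca(OH)2 = 0.0089365 mol × 74.096 g/mol = 0.66216 g.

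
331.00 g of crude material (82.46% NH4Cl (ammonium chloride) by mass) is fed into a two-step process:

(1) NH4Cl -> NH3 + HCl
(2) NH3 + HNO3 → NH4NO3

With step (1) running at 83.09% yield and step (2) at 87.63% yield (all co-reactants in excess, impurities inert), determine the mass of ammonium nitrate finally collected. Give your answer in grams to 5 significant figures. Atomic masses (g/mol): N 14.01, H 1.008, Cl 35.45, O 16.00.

297.41 g

Pure NH4Cl = 331.00 × 0.8246 = 272.943 g.
M(NH4Cl) = 14.01 + 4(1.008) + 35.45 = 53.492 g/mol.
M(NH4NO3) = 2(14.01) + 4(1.008) + 3(16.00) = 80.052 g/mol.
n(NH4Cl) = 272.943 / 53.492 = 5.10249 mol.
Step 1 (NH4Cl:NH3 = 1:1): theoretical n(NH3) = 5.10249 mol; at 83.09% yield, n(NH3) = 4.23966 mol.
Step 2 (NH3:NH4NO3 = 1:1): theoretical n(NH4NO3) = 4.23966 mol, so theoretical mass = 4.23966 × 80.052 = 339.393 g.
At 87.63% yield, actual mass of NH4NO3 = 339.393 × 0.8763 = 297.410 g.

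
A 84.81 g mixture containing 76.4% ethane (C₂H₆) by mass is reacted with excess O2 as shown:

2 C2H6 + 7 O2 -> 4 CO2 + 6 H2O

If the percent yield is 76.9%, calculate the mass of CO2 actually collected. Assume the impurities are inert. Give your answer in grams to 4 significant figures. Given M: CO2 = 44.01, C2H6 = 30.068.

145.9 g

Pure C2H6 available = 84.81 g × 0.764 = 64.795 g.
n(C2H6) = 64.795 g / 30.068 g/mol = 2.1549 mol.
From the equation the C2H6:CO2 mole ratio is 2:4, so n(CO2) = 2.1549 × 4/2 = 4.3099 mol.
Mass of CO2 = 4.3099 mol × 44.01 g/mol = 189.68 g.
Actual mass collected = 189.68 g × 0.769 = 145.86 g.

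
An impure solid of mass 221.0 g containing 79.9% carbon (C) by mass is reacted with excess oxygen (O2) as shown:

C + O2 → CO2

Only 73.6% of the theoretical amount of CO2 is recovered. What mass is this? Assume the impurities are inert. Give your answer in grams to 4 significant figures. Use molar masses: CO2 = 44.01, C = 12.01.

Pure C available = 221.0 g × 0.799 = 176.58 g.
n(C) = 176.58 g / 12.01 g/mol = 14.703 mol.
From the equation the C:CO2 mole ratio is 1:1, so n(CO2) = 14.703 × 1/1 = 14.703 mol.
Mass of CO2 = 14.703 mol × 44.01 g/mol = 647.06 g.
Actual mass collected = 647.06 g × 0.736 = 476.24 g.

476.2 g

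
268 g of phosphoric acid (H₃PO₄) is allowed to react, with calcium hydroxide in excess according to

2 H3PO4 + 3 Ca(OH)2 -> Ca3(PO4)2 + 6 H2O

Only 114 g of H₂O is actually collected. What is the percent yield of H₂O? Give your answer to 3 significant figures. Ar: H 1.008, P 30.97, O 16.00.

77.1 %

M(H3PO4) = 3(1.008) + 30.97 + 4(16.00) = 97.994 g/mol.
M(H2O) = 2(1.008) + 16.00 = 18.016 g/mol.
n(H3PO4) = 268.0 g / 97.994 g/mol = 2.735 mol.
From the equation the H3PO4:H2O mole ratio is 2:6, so n(H2O) = 2.735 × 6/2 = 8.205 mol.
Mass of H2O = 8.205 mol × 18.016 g/mol = 147.8 g.
This is the theoretical yield. Percent yield = 114 g / 147.8 g × 100% = 77.12%.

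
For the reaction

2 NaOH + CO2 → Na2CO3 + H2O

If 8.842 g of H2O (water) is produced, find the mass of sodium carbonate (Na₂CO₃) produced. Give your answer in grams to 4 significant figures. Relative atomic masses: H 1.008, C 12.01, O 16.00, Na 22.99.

M(H2O) = 2(1.008) + 16.00 = 18.016 g/mol.
M(Na2CO3) = 2(22.99) + 12.01 + 3(16.00) = 105.99 g/mol.
n(H2O) = 8.8420 g / 18.016 g/mol = 0.49079 mol.
From the equation the H2O:Na2CO3 mole ratio is 1:1, so n(Na2CO3) = 0.49079 × 1/1 = 0.49079 mol.
Mass of Na2CO3 = 0.49079 mol × 105.99 g/mol = 52.018 g.

52.02 g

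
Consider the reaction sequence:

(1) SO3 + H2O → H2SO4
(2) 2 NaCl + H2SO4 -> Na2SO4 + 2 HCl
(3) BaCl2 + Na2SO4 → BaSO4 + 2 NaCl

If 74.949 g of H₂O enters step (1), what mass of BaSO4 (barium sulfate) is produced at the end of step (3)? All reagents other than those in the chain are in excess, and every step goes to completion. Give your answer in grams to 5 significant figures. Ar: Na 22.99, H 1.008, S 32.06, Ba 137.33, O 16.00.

970.93 g

M(H2O) = 2(1.008) + 16.00 = 18.016 g/mol.
M(BaSO4) = 137.33 + 32.06 + 4(16.00) = 233.39 g/mol.
n(H2O) = 74.949 / 18.016 = 4.16014 mol.
Reaction (1): H2O→H2SO4 ratio 1:1 ⇒ n(H2SO4) = 4.16014 mol.
Reaction (2): H2SO4→Na2SO4 ratio 1:1 ⇒ n(Na2SO4) = 4.16014 mol.
Reaction (3): Na2SO4→BaSO4 ratio 1:1 ⇒ n(BaSO4) = 4.16014 mol.
Mass of BaSO4 = 4.16014 × 233.39 = 970.934 g.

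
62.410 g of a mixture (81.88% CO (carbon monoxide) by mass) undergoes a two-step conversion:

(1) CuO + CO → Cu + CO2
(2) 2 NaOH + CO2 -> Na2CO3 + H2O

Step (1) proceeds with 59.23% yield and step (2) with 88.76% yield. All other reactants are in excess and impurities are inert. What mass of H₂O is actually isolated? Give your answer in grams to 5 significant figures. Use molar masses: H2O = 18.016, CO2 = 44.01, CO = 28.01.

Pure CO = 62.410 × 0.8188 = 51.1013 g.
n(CO) = 51.1013 / 28.01 = 1.82440 mol.
Step 1 (CO:CO2 = 1:1): theoretical n(CO2) = 1.82440 mol; at 59.23% yield, n(CO2) = 1.08059 mol.
Step 2 (CO2:H2O = 1:1): theoretical n(H2O) = 1.08059 mol, so theoretical mass = 1.08059 × 18.016 = 19.4679 g.
At 88.76% yield, actual mass of H2O = 19.4679 × 0.8876 = 17.2797 g.

17.280 g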